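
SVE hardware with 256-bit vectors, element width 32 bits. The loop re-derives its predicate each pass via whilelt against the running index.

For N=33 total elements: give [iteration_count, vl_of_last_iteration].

lane count: 256 div 32 = 8
iterations = ceil(33/8) = 5; final-pass vl = 1

[iterations, last_vl] = [5, 1]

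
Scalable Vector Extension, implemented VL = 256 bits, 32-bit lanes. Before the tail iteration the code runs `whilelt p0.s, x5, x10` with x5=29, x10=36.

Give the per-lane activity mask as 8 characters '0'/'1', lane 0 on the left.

predicate = 11111110

lane count: 256 div 32 = 8
active while 29+j < 36, i.e. j ∈ [0,7) capped at 8 ⇒ 7
bits (lane 0 leftmost): 11111110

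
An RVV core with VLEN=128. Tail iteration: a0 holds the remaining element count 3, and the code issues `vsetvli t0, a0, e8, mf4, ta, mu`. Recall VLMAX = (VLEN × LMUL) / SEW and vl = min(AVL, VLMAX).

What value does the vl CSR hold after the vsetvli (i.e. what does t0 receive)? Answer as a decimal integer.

vl = 3

lanes per group: 128·1/4/8 = 4
AVL=3 ≤ VLMAX=4, so vl = 3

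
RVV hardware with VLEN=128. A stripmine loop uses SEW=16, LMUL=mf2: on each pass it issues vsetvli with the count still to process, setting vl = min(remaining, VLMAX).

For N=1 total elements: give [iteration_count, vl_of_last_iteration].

[iterations, last_vl] = [1, 1]

lanes per group: 128·1/2/16 = 4
N=1: ⌈1/4⌉ = 1 iters; last vl = 1 − 0×4 = 1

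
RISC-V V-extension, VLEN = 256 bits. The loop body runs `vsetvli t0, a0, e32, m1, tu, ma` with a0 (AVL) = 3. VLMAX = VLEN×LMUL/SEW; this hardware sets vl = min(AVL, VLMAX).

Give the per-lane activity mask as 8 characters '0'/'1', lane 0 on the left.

predicate = 11100000

VLMAX = VLEN×LMUL/SEW = 256×1/32 = 8
AVL=3 ≤ VLMAX=8, so vl = 3
bits (lane 0 leftmost): 11100000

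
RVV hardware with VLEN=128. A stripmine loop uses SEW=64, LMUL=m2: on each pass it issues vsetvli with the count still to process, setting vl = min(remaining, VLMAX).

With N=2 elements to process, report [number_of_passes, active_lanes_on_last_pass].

VLMAX = (128 × 2) / 64 = 4 lanes
iterations = ceil(2/4) = 1; final-pass vl = 2

[iterations, last_vl] = [1, 2]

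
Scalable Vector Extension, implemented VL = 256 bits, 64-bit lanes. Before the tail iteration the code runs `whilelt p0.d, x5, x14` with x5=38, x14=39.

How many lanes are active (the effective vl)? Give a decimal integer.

lane count: 256 div 64 = 4
p0[j] = (38+j < 39); true for j=0..0 → 1 lanes set

vl = 1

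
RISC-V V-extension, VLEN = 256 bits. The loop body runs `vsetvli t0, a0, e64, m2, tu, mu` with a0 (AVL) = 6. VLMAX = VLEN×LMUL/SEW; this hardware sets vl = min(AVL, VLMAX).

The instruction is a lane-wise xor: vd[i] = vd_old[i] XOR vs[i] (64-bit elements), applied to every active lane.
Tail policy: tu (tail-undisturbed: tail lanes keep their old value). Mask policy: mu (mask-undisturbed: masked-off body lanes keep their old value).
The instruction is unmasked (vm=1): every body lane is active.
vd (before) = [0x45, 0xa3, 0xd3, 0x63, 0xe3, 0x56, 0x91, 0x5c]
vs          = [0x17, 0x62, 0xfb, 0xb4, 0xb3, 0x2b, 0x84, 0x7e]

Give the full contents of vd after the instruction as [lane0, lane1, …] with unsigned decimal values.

lanes per group: 256·2/64 = 8
vl ← min(6, 8) = 6
lane  0: xor(0x45,0x17) ⇒ 0x52
lane  1: xor(0xa3,0x62) ⇒ 0xc1
lane  2: xor(0xd3,0xfb) ⇒ 0x28
lane  3: xor(0x63,0xb4) ⇒ 0xd7
lane  4: xor(0xe3,0xb3) ⇒ 0x50
lane  5: xor(0x56,0x2b) ⇒ 0x7d
lane  6: tail/keep ⇒ 0x91
lane  7: tail/keep ⇒ 0x5c

vd = [82, 193, 40, 215, 80, 125, 145, 92]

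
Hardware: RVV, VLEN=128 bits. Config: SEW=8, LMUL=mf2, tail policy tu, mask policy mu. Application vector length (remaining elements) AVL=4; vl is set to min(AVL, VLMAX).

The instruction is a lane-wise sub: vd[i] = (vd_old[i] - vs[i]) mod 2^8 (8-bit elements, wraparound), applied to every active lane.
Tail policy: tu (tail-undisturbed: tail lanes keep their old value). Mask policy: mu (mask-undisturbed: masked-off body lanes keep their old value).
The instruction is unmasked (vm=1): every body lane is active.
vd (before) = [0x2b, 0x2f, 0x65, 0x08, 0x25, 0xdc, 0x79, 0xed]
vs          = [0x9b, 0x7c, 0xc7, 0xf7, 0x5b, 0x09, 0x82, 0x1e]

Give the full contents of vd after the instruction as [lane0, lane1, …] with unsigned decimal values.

vd = [144, 179, 158, 17, 37, 220, 121, 237]

VLMAX = (128 × 1/2) / 8 = 8 lanes
vl = min(AVL, VLMAX) = min(4, 8) = 4
  i=0: sub(0x2b,0x9b) → 144
  i=1: sub(0x2f,0x7c) → 179
  i=2: sub(0x65,0xc7) → 158
  i=3: sub(0x08,0xf7) → 17
  i=4: tail/keep → 37
  i=5: tail/keep → 220
  i=6: tail/keep → 121
  i=7: tail/keep → 237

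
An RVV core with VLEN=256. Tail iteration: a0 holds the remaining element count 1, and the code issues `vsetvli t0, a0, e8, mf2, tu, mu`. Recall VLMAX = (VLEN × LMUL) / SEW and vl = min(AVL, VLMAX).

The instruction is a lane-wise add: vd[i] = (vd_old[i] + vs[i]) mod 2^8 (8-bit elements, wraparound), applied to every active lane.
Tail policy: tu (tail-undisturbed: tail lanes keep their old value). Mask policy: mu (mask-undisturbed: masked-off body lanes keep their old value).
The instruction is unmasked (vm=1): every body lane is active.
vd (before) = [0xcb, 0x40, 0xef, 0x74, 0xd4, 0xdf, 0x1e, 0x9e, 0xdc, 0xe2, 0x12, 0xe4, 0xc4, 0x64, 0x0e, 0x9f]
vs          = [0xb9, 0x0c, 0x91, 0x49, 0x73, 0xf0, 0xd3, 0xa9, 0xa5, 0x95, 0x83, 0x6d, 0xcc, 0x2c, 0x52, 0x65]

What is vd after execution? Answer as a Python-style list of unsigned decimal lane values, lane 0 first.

vd = [132, 64, 239, 116, 212, 223, 30, 158, 220, 226, 18, 228, 196, 100, 14, 159]

lanes per group: 256·1/2/8 = 16
vl ← min(1, 16) = 1
vd[0] add(0xcb,0xb9) -> 0x84
vd[1] tail/keep -> 0x40
vd[2] tail/keep -> 0xef
vd[3] tail/keep -> 0x74
vd[4] tail/keep -> 0xd4
vd[5] tail/keep -> 0xdf
vd[6] tail/keep -> 0x1e
vd[7] tail/keep -> 0x9e
vd[8] tail/keep -> 0xdc
vd[9] tail/keep -> 0xe2
vd[10] tail/keep -> 0x12
vd[11] tail/keep -> 0xe4
vd[12] tail/keep -> 0xc4
vd[13] tail/keep -> 0x64
vd[14] tail/keep -> 0x0e
vd[15] tail/keep -> 0x9f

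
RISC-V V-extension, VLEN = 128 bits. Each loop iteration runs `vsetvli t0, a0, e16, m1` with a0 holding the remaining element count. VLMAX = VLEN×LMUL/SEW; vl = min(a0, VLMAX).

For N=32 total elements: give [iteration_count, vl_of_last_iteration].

[iterations, last_vl] = [4, 8]

VLMAX = VLEN×LMUL/SEW = 128×1/16 = 8
iterations = ceil(32/8) = 4; final-pass vl = 8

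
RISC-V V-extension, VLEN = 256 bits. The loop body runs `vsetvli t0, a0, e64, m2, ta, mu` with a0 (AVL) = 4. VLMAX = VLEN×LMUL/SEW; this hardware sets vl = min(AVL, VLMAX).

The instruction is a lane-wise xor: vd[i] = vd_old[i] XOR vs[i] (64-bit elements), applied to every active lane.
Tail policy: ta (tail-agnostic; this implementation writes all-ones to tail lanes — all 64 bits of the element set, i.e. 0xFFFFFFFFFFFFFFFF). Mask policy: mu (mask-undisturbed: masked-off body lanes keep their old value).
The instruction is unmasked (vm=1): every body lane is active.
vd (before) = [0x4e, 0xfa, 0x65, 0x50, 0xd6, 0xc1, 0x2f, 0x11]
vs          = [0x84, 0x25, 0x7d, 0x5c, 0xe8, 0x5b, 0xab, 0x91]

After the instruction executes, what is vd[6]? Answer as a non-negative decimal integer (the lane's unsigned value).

vd[6] = 18446744073709551615

VLMAX = VLEN×LMUL/SEW = 256×2/64 = 8
vl = min(AVL, VLMAX) = min(4, 8) = 4
  i=0: xor(0x4e,0x84) → 202
  i=1: xor(0xfa,0x25) → 223
  i=2: xor(0x65,0x7d) → 24
  i=3: xor(0x50,0x5c) → 12
  i=4: tail/ones → 18446744073709551615
  i=5: tail/ones → 18446744073709551615
  i=6: tail/ones → 18446744073709551615
  i=7: tail/ones → 18446744073709551615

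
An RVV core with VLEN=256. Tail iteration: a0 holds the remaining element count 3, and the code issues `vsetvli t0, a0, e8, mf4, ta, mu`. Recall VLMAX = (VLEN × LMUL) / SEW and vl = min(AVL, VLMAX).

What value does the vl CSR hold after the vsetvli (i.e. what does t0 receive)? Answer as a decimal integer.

vl = 3

VLMAX = (256 × 1/4) / 8 = 8 lanes
vl = min(AVL, VLMAX) = min(3, 8) = 3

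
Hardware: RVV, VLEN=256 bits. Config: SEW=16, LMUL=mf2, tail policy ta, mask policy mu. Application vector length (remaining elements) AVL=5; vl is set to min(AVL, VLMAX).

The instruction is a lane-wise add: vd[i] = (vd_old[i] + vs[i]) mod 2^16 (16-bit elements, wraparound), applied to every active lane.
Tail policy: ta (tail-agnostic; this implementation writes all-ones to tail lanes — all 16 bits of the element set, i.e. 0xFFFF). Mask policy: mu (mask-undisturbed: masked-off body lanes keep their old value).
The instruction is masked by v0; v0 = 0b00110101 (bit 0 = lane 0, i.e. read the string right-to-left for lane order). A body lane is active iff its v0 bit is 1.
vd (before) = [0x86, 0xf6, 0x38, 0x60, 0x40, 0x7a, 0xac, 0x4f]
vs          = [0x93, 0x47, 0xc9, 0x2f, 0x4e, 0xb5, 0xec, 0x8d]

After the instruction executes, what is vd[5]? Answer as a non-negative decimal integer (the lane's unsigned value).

vd[5] = 65535

VLMAX = VLEN×LMUL/SEW = 256×1/2/16 = 8
AVL=5 ≤ VLMAX=8, so vl = 5
vd[0] add(0x86,0x93) -> 0x119
vd[1] mask-off/keep -> 0xf6
vd[2] add(0x38,0xc9) -> 0x101
vd[3] mask-off/keep -> 0x60
vd[4] add(0x40,0x4e) -> 0x8e
vd[5] tail/ones -> 0xffff
vd[6] tail/ones -> 0xffff
vd[7] tail/ones -> 0xffff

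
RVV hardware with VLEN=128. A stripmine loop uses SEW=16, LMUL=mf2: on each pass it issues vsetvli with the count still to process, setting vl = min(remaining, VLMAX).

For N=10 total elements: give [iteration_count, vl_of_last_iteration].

[iterations, last_vl] = [3, 2]

VLMAX = (128 × 1/2) / 16 = 4 lanes
N=10: ⌈10/4⌉ = 3 iters; last vl = 10 − 2×4 = 2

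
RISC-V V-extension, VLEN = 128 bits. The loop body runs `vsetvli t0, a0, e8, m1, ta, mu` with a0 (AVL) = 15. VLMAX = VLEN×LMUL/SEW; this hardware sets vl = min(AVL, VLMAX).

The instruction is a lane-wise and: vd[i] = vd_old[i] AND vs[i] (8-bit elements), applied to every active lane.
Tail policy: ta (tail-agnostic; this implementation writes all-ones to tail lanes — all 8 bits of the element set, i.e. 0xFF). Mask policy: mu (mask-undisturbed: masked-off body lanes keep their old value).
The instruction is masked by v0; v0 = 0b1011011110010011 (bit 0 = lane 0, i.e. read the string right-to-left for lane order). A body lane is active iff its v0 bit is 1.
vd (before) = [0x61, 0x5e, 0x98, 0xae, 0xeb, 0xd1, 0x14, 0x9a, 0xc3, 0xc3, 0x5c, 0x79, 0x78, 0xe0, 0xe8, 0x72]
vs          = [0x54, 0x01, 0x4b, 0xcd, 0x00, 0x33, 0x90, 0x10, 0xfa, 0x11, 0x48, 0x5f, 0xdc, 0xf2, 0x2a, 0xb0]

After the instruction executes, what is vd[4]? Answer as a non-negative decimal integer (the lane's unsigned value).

vd[4] = 0

VLMAX = (128 × 1) / 8 = 16 lanes
vl ← min(15, 16) = 15
  i=0: and(0x61,0x54) → 64
  i=1: and(0x5e,0x01) → 0
  i=2: mask-off/keep → 152
  i=3: mask-off/keep → 174
  i=4: and(0xeb,0x00) → 0
  i=5: mask-off/keep → 209
  i=6: mask-off/keep → 20
  i=7: and(0x9a,0x10) → 16
  i=8: and(0xc3,0xfa) → 194
  i=9: and(0xc3,0x11) → 1
  i=10: and(0x5c,0x48) → 72
  i=11: mask-off/keep → 121
  i=12: and(0x78,0xdc) → 88
  i=13: and(0xe0,0xf2) → 224
  i=14: mask-off/keep → 232
  i=15: tail/ones → 255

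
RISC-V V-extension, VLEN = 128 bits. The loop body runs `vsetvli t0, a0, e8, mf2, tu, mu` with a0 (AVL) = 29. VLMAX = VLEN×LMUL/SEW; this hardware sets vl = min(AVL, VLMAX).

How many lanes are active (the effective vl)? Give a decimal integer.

lanes per group: 128·1/2/8 = 8
AVL=29 > VLMAX=8, so vl = 8

vl = 8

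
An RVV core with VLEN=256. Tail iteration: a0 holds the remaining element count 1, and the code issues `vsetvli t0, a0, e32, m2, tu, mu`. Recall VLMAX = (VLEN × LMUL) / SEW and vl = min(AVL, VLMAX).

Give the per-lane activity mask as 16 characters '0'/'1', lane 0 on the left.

lanes per group: 256·2/32 = 16
vl = min(AVL, VLMAX) = min(1, 16) = 1
bits (lane 0 leftmost): 1000000000000000

predicate = 1000000000000000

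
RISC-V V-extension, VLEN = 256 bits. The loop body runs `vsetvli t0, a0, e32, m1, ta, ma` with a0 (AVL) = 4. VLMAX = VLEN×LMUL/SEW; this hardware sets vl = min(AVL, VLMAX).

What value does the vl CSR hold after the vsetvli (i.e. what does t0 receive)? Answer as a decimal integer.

vl = 4

VLMAX = (256 × 1) / 32 = 8 lanes
vl ← min(4, 8) = 4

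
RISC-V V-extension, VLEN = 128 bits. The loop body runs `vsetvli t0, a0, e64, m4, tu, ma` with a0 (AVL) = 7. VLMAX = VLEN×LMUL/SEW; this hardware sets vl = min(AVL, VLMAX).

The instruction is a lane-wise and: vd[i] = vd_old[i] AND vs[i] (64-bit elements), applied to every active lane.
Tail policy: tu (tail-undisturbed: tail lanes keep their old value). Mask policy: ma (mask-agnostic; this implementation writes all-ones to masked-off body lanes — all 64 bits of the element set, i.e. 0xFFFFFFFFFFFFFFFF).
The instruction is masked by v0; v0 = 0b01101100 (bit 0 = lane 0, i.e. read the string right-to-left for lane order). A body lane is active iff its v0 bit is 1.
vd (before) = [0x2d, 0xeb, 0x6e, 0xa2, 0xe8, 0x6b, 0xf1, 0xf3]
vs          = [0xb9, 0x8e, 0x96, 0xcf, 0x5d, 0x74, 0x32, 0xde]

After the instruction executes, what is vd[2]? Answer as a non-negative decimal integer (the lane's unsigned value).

VLMAX = VLEN×LMUL/SEW = 128×4/64 = 8
vl = min(AVL, VLMAX) = min(7, 8) = 7
lane  0: mask-off/ones ⇒ 0xffffffffffffffff
lane  1: mask-off/ones ⇒ 0xffffffffffffffff
lane  2: and(0x6e,0x96) ⇒ 0x06
lane  3: and(0xa2,0xcf) ⇒ 0x82
lane  4: mask-off/ones ⇒ 0xffffffffffffffff
lane  5: and(0x6b,0x74) ⇒ 0x60
lane  6: and(0xf1,0x32) ⇒ 0x30
lane  7: tail/keep ⇒ 0xf3

vd[2] = 6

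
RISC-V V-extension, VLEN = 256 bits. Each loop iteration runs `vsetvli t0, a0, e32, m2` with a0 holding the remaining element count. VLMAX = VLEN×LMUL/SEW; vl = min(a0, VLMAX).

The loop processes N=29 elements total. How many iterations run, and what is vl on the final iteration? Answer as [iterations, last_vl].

lanes per group: 256·2/32 = 16
29 elements at 16/iter → 2 passes, remainder 13 on the last

[iterations, last_vl] = [2, 13]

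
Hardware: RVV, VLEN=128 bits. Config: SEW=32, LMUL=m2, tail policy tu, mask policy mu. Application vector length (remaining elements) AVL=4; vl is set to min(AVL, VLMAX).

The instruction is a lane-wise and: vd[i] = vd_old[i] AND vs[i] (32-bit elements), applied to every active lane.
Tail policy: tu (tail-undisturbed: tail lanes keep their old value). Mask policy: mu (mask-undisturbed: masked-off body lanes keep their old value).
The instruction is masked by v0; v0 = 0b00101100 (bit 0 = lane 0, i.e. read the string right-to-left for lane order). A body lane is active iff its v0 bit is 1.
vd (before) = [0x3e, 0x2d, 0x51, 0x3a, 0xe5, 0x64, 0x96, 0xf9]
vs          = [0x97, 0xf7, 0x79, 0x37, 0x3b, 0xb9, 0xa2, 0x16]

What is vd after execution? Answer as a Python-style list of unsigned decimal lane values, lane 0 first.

vd = [62, 45, 81, 50, 229, 100, 150, 249]

lanes per group: 128·2/32 = 8
vl = min(AVL, VLMAX) = min(4, 8) = 4
  i=0: mask-off/keep → 62
  i=1: mask-off/keep → 45
  i=2: and(0x51,0x79) → 81
  i=3: and(0x3a,0x37) → 50
  i=4: tail/keep → 229
  i=5: tail/keep → 100
  i=6: tail/keep → 150
  i=7: tail/keep → 249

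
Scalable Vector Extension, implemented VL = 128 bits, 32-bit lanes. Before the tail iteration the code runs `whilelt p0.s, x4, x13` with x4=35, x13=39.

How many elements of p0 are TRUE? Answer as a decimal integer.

128-bit reg / 32-bit elem → 4 lanes
whilelt: lane j active iff 35+j < 39 → j < 4 → 4 active

vl = 4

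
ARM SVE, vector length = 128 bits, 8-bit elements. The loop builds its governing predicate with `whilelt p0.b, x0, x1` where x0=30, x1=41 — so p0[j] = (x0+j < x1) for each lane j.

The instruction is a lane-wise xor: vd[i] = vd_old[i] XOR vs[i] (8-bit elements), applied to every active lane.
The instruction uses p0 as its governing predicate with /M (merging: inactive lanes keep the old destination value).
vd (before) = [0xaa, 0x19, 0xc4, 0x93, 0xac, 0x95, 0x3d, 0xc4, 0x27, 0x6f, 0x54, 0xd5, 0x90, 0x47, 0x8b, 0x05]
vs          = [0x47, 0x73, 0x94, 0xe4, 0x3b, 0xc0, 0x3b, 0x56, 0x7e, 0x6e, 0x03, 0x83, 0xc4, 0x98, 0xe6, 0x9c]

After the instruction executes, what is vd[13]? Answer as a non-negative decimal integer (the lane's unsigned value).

vd[13] = 71

128-bit reg / 8-bit elem → 16 lanes
p0[j] = (30+j < 41); true for j=0..10 → 11 lanes set
lane  0: xor(0xaa,0x47) ⇒ 0xed
lane  1: xor(0x19,0x73) ⇒ 0x6a
lane  2: xor(0xc4,0x94) ⇒ 0x50
lane  3: xor(0x93,0xe4) ⇒ 0x77
lane  4: xor(0xac,0x3b) ⇒ 0x97
lane  5: xor(0x95,0xc0) ⇒ 0x55
lane  6: xor(0x3d,0x3b) ⇒ 0x06
lane  7: xor(0xc4,0x56) ⇒ 0x92
lane  8: xor(0x27,0x7e) ⇒ 0x59
lane  9: xor(0x6f,0x6e) ⇒ 0x01
lane 10: xor(0x54,0x03) ⇒ 0x57
lane 11: tail/keep ⇒ 0xd5
lane 12: tail/keep ⇒ 0x90
lane 13: tail/keep ⇒ 0x47
lane 14: tail/keep ⇒ 0x8b
lane 15: tail/keep ⇒ 0x05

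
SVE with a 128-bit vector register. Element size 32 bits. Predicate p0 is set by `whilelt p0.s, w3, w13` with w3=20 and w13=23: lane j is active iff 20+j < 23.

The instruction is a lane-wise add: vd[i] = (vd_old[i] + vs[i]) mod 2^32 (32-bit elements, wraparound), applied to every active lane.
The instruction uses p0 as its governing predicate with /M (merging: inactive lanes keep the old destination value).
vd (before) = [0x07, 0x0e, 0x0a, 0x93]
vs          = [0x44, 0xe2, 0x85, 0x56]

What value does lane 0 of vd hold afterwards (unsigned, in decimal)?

lane count: 128 div 32 = 4
p0[j] = (20+j < 23); true for j=0..2 → 3 lanes set
  i=0: add(0x07,0x44) → 75
  i=1: add(0x0e,0xe2) → 240
  i=2: add(0x0a,0x85) → 143
  i=3: tail/keep → 147

vd[0] = 75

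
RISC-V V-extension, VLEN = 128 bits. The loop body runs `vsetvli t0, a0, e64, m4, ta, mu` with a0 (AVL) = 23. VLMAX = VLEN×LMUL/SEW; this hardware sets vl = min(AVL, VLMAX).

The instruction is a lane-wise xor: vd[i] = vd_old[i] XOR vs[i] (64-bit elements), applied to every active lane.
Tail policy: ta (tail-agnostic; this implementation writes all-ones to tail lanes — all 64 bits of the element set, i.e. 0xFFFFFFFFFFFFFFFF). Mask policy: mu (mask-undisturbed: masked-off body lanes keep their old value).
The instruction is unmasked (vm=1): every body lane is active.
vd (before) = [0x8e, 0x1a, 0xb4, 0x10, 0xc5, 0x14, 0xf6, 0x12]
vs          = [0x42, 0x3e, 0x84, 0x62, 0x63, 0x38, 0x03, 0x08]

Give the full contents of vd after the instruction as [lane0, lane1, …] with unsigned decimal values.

vd = [204, 36, 48, 114, 166, 44, 245, 26]

lanes per group: 128·4/64 = 8
AVL=23 > VLMAX=8, so vl = 8
[0] xor(0x8e,0x42) = 0xcc
[1] xor(0x1a,0x3e) = 0x24
[2] xor(0xb4,0x84) = 0x30
[3] xor(0x10,0x62) = 0x72
[4] xor(0xc5,0x63) = 0xa6
[5] xor(0x14,0x38) = 0x2c
[6] xor(0xf6,0x03) = 0xf5
[7] xor(0x12,0x08) = 0x1a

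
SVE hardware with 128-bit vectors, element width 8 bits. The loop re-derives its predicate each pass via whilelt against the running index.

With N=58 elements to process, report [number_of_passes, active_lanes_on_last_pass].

[iterations, last_vl] = [4, 10]

128-bit reg / 8-bit elem → 16 lanes
58 elements at 16/iter → 4 passes, remainder 10 on the last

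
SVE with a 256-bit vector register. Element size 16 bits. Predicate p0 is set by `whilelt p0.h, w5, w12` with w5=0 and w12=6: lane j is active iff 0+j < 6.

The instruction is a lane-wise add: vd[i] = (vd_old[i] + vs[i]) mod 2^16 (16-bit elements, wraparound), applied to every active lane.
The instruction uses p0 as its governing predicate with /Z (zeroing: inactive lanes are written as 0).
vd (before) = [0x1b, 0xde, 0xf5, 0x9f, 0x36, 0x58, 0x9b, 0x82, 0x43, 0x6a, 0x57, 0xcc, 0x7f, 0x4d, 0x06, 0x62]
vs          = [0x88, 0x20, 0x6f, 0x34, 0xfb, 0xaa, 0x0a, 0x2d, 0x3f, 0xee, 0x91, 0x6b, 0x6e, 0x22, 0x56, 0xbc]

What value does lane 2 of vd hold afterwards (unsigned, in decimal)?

256-bit reg / 16-bit elem → 16 lanes
active while 0+j < 6, i.e. j ∈ [0,6) capped at 16 ⇒ 6
  i=0: add(0x1b,0x88) → 163
  i=1: add(0xde,0x20) → 254
  i=2: add(0xf5,0x6f) → 356
  i=3: add(0x9f,0x34) → 211
  i=4: add(0x36,0xfb) → 305
  i=5: add(0x58,0xaa) → 258
  i=6: tail/zero → 0
  i=7: tail/zero → 0
  i=8: tail/zero → 0
  i=9: tail/zero → 0
  i=10: tail/zero → 0
  i=11: tail/zero → 0
  i=12: tail/zero → 0
  i=13: tail/zero → 0
  i=14: tail/zero → 0
  i=15: tail/zero → 0

vd[2] = 356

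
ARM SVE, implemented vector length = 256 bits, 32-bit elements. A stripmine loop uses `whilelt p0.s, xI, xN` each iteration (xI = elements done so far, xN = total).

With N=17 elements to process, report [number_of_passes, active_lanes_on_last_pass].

register lanes = 256/32 = 8
17 elements at 8/iter → 3 passes, remainder 1 on the last

[iterations, last_vl] = [3, 1]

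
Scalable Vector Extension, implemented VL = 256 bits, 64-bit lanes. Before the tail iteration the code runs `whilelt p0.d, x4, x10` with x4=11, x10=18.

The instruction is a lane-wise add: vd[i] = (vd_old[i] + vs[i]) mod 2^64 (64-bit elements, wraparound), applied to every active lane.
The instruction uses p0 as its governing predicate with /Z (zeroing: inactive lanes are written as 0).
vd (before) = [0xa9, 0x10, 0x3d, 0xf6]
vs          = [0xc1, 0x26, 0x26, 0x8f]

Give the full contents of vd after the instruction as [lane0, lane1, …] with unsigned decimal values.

vd = [362, 54, 99, 389]

256-bit reg / 64-bit elem → 4 lanes
whilelt: lane j active iff 11+j < 18 → j < 7 → 4 active
[0] add(0xa9,0xc1) = 0x16a
[1] add(0x10,0x26) = 0x36
[2] add(0x3d,0x26) = 0x63
[3] add(0xf6,0x8f) = 0x185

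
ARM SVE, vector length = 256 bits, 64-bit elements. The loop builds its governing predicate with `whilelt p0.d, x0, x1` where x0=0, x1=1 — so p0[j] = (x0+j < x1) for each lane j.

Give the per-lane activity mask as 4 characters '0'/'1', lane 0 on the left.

register lanes = 256/64 = 4
active while 0+j < 1, i.e. j ∈ [0,1) capped at 4 ⇒ 1
bits (lane 0 leftmost): 1000

predicate = 1000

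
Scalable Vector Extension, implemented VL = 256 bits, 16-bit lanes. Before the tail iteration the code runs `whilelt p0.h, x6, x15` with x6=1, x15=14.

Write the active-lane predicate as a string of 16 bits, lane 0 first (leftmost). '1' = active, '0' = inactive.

predicate = 1111111111111000

register lanes = 256/16 = 16
p0[j] = (1+j < 14); true for j=0..12 → 13 lanes set
bits (lane 0 leftmost): 1111111111111000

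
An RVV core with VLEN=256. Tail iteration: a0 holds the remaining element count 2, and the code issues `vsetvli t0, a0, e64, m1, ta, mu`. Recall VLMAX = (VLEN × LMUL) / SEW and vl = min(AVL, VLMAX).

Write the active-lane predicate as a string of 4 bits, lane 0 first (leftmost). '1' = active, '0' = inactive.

VLMAX = (256 × 1) / 64 = 4 lanes
AVL=2 ≤ VLMAX=4, so vl = 2
bits (lane 0 leftmost): 1100

predicate = 1100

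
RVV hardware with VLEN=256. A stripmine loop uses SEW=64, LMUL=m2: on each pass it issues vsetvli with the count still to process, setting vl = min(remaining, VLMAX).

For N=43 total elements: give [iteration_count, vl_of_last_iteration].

[iterations, last_vl] = [6, 3]

VLMAX = (256 × 2) / 64 = 8 lanes
43 elements at 8/iter → 6 passes, remainder 3 on the last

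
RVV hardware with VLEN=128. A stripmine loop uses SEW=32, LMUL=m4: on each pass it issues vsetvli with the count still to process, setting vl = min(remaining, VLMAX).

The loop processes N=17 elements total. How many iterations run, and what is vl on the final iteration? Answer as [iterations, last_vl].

[iterations, last_vl] = [2, 1]

lanes per group: 128·4/32 = 16
iterations = ceil(17/16) = 2; final-pass vl = 1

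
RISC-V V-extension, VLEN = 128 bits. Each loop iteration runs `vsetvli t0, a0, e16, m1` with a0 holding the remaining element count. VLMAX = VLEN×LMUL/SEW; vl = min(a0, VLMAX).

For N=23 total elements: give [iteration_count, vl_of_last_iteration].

VLMAX = (128 × 1) / 16 = 8 lanes
iterations = ceil(23/8) = 3; final-pass vl = 7

[iterations, last_vl] = [3, 7]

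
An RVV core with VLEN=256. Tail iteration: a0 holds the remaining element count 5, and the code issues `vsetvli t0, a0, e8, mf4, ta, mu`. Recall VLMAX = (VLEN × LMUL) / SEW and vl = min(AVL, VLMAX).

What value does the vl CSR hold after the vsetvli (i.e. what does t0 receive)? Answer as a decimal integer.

vl = 5

VLMAX = VLEN×LMUL/SEW = 256×1/4/8 = 8
AVL=5 ≤ VLMAX=8, so vl = 5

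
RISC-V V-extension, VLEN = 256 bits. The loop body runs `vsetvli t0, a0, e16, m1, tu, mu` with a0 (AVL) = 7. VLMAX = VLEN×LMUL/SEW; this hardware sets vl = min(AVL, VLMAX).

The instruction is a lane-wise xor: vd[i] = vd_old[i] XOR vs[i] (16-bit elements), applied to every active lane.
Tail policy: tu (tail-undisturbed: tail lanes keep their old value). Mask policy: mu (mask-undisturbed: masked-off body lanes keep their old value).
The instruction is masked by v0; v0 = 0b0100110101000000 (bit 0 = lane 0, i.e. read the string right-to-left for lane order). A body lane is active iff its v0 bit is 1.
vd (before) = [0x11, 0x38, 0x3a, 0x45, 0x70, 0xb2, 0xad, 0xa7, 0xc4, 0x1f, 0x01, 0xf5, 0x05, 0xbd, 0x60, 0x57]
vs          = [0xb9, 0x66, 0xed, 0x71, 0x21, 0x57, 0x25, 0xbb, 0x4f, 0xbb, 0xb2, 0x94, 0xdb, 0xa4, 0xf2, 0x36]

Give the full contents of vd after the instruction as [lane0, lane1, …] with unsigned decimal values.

VLMAX = (256 × 1) / 16 = 16 lanes
AVL=7 ≤ VLMAX=16, so vl = 7
vd[0] mask-off/keep -> 0x11
vd[1] mask-off/keep -> 0x38
vd[2] mask-off/keep -> 0x3a
vd[3] mask-off/keep -> 0x45
vd[4] mask-off/keep -> 0x70
vd[5] mask-off/keep -> 0xb2
vd[6] xor(0xad,0x25) -> 0x88
vd[7] tail/keep -> 0xa7
vd[8] tail/keep -> 0xc4
vd[9] tail/keep -> 0x1f
vd[10] tail/keep -> 0x01
vd[11] tail/keep -> 0xf5
vd[12] tail/keep -> 0x05
vd[13] tail/keep -> 0xbd
vd[14] tail/keep -> 0x60
vd[15] tail/keep -> 0x57

vd = [17, 56, 58, 69, 112, 178, 136, 167, 196, 31, 1, 245, 5, 189, 96, 87]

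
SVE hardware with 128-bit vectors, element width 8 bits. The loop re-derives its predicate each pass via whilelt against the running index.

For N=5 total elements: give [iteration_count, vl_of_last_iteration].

lane count: 128 div 8 = 16
5 elements at 16/iter → 1 passes, remainder 5 on the last

[iterations, last_vl] = [1, 5]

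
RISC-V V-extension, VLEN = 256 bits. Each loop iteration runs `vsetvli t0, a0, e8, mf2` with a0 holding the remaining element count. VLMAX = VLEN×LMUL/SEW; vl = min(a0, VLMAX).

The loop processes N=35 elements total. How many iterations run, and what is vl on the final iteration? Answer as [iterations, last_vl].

lanes per group: 256·1/2/8 = 16
35 elements at 16/iter → 3 passes, remainder 3 on the last

[iterations, last_vl] = [3, 3]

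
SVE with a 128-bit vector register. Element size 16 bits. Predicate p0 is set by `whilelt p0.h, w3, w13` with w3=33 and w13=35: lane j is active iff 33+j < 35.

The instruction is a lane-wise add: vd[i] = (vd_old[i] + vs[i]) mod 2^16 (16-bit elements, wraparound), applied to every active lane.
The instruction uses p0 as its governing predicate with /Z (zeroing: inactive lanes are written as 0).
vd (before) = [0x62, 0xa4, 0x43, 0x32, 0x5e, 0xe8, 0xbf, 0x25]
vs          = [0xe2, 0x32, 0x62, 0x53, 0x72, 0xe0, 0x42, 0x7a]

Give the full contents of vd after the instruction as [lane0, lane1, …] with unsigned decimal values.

128-bit reg / 16-bit elem → 8 lanes
active while 33+j < 35, i.e. j ∈ [0,2) capped at 8 ⇒ 2
[0] add(0x62,0xe2) = 0x144
[1] add(0xa4,0x32) = 0xd6
[2] tail/zero = 0x00
[3] tail/zero = 0x00
[4] tail/zero = 0x00
[5] tail/zero = 0x00
[6] tail/zero = 0x00
[7] tail/zero = 0x00

vd = [324, 214, 0, 0, 0, 0, 0, 0]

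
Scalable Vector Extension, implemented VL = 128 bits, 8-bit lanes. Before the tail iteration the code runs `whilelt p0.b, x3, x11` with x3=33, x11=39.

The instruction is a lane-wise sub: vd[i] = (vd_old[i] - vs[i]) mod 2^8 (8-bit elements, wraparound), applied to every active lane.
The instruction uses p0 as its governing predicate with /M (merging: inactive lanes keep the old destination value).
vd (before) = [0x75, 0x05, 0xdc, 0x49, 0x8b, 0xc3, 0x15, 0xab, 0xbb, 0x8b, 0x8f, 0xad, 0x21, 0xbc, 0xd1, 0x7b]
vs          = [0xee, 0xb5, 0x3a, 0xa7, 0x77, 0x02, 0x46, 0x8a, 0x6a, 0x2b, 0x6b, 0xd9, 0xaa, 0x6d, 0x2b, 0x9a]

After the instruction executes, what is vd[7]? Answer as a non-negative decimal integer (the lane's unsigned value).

register lanes = 128/8 = 16
p0[j] = (33+j < 39); true for j=0..5 → 6 lanes set
[0] sub(0x75,0xee) = 0x87
[1] sub(0x05,0xb5) = 0x50
[2] sub(0xdc,0x3a) = 0xa2
[3] sub(0x49,0xa7) = 0xa2
[4] sub(0x8b,0x77) = 0x14
[5] sub(0xc3,0x02) = 0xc1
[6] tail/keep = 0x15
[7] tail/keep = 0xab
[8] tail/keep = 0xbb
[9] tail/keep = 0x8b
[10] tail/keep = 0x8f
[11] tail/keep = 0xad
[12] tail/keep = 0x21
[13] tail/keep = 0xbc
[14] tail/keep = 0xd1
[15] tail/keep = 0x7b

vd[7] = 171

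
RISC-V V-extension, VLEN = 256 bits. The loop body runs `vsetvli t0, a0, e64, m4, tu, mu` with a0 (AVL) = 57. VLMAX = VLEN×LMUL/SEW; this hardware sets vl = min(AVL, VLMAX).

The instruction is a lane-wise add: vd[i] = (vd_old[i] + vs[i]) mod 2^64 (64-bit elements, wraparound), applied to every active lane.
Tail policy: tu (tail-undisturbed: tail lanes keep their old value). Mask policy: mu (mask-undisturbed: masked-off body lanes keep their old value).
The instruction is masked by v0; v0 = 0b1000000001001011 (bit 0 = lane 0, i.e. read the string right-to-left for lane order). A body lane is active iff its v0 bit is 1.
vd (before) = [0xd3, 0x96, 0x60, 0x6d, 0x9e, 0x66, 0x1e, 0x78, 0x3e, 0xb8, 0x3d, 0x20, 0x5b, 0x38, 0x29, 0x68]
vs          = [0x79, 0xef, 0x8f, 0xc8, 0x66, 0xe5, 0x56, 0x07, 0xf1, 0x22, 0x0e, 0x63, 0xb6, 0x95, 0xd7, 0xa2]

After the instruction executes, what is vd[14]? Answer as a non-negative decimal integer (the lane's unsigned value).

VLMAX = (256 × 4) / 64 = 16 lanes
vl = min(AVL, VLMAX) = min(57, 16) = 16
  i=0: add(0xd3,0x79) → 332
  i=1: add(0x96,0xef) → 389
  i=2: mask-off/keep → 96
  i=3: add(0x6d,0xc8) → 309
  i=4: mask-off/keep → 158
  i=5: mask-off/keep → 102
  i=6: add(0x1e,0x56) → 116
  i=7: mask-off/keep → 120
  i=8: mask-off/keep → 62
  i=9: mask-off/keep → 184
  i=10: mask-off/keep → 61
  i=11: mask-off/keep → 32
  i=12: mask-off/keep → 91
  i=13: mask-off/keep → 56
  i=14: mask-off/keep → 41
  i=15: add(0x68,0xa2) → 266

vd[14] = 41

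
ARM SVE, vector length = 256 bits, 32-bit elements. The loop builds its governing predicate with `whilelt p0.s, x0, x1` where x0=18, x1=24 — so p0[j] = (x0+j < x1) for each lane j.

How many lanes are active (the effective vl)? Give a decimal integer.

register lanes = 256/32 = 8
whilelt: lane j active iff 18+j < 24 → j < 6 → 6 active

vl = 6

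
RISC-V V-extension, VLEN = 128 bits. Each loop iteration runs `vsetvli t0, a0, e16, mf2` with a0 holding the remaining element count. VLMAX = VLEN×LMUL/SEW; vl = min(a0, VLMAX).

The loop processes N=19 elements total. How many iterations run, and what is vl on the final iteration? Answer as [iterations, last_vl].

VLMAX = (128 × 1/2) / 16 = 4 lanes
N=19: ⌈19/4⌉ = 5 iters; last vl = 19 − 4×4 = 3

[iterations, last_vl] = [5, 3]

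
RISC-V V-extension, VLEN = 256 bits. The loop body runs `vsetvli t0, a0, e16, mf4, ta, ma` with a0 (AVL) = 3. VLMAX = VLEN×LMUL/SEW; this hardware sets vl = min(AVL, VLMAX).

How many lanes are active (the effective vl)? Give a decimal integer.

vl = 3

lanes per group: 256·1/4/16 = 4
vl = min(AVL, VLMAX) = min(3, 4) = 3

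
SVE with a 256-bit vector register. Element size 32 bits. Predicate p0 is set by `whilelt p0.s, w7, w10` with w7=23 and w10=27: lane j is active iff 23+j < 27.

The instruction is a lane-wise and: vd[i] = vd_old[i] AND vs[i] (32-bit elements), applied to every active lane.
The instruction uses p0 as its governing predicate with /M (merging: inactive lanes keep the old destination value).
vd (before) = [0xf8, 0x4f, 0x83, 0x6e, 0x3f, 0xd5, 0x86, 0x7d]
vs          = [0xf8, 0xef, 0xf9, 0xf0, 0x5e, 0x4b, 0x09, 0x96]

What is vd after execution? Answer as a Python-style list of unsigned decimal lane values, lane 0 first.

256-bit reg / 32-bit elem → 8 lanes
active while 23+j < 27, i.e. j ∈ [0,4) capped at 8 ⇒ 4
lane  0: and(0xf8,0xf8) ⇒ 0xf8
lane  1: and(0x4f,0xef) ⇒ 0x4f
lane  2: and(0x83,0xf9) ⇒ 0x81
lane  3: and(0x6e,0xf0) ⇒ 0x60
lane  4: tail/keep ⇒ 0x3f
lane  5: tail/keep ⇒ 0xd5
lane  6: tail/keep ⇒ 0x86
lane  7: tail/keep ⇒ 0x7d

vd = [248, 79, 129, 96, 63, 213, 134, 125]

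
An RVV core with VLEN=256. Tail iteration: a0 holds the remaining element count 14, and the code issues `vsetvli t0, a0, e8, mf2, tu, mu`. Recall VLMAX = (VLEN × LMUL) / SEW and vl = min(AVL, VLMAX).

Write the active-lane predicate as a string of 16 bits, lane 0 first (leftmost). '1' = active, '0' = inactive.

predicate = 1111111111111100

VLMAX = (256 × 1/2) / 8 = 16 lanes
AVL=14 ≤ VLMAX=16, so vl = 14
bits (lane 0 leftmost): 1111111111111100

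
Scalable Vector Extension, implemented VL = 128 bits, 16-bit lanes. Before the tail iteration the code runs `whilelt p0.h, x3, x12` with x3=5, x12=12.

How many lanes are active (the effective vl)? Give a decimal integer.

128-bit reg / 16-bit elem → 8 lanes
p0[j] = (5+j < 12); true for j=0..6 → 7 lanes set

vl = 7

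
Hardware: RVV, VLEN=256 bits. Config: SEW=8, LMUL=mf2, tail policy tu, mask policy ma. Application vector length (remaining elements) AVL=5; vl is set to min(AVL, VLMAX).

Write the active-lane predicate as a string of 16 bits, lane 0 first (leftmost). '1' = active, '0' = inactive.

VLMAX = (256 × 1/2) / 8 = 16 lanes
vl ← min(5, 16) = 5
bits (lane 0 leftmost): 1111100000000000

predicate = 1111100000000000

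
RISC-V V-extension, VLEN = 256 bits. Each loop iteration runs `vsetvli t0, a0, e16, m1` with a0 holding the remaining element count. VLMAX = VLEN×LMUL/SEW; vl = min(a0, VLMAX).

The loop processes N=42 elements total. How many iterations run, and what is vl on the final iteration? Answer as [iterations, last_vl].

[iterations, last_vl] = [3, 10]

VLMAX = VLEN×LMUL/SEW = 256×1/16 = 16
42 elements at 16/iter → 3 passes, remainder 10 on the last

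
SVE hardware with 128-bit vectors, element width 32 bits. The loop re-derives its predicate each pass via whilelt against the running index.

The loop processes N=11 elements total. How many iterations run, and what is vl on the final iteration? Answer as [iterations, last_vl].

[iterations, last_vl] = [3, 3]

lane count: 128 div 32 = 4
N=11: ⌈11/4⌉ = 3 iters; last vl = 11 − 2×4 = 3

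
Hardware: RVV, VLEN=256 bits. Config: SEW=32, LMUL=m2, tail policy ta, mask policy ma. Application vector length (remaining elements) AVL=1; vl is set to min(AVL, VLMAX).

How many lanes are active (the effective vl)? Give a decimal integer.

VLMAX = (256 × 2) / 32 = 16 lanes
vl ← min(1, 16) = 1

vl = 1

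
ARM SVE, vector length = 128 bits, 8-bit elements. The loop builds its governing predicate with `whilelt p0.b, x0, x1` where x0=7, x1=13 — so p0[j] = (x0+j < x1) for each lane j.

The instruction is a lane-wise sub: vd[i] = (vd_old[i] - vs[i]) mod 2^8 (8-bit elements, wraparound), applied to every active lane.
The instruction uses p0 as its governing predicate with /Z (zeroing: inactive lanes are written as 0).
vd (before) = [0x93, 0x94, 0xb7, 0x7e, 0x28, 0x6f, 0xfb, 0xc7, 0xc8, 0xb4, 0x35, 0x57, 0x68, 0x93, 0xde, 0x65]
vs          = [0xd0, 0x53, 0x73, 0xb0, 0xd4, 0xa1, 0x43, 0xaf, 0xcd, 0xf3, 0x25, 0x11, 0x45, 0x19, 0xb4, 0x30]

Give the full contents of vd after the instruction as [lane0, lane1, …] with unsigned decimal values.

register lanes = 128/8 = 16
whilelt: lane j active iff 7+j < 13 → j < 6 → 6 active
[0] sub(0x93,0xd0) = 0xc3
[1] sub(0x94,0x53) = 0x41
[2] sub(0xb7,0x73) = 0x44
[3] sub(0x7e,0xb0) = 0xce
[4] sub(0x28,0xd4) = 0x54
[5] sub(0x6f,0xa1) = 0xce
[6] tail/zero = 0x00
[7] tail/zero = 0x00
[8] tail/zero = 0x00
[9] tail/zero = 0x00
[10] tail/zero = 0x00
[11] tail/zero = 0x00
[12] tail/zero = 0x00
[13] tail/zero = 0x00
[14] tail/zero = 0x00
[15] tail/zero = 0x00

vd = [195, 65, 68, 206, 84, 206, 0, 0, 0, 0, 0, 0, 0, 0, 0, 0]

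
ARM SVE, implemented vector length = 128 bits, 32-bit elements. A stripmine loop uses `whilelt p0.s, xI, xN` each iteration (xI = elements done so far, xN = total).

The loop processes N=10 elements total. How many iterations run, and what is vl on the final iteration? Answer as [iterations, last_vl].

128-bit reg / 32-bit elem → 4 lanes
N=10: ⌈10/4⌉ = 3 iters; last vl = 10 − 2×4 = 2

[iterations, last_vl] = [3, 2]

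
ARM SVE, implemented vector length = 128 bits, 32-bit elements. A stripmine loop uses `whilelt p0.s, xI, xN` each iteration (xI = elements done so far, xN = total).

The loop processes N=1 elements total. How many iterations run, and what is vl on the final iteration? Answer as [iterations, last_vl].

[iterations, last_vl] = [1, 1]

register lanes = 128/32 = 4
N=1: ⌈1/4⌉ = 1 iters; last vl = 1 − 0×4 = 1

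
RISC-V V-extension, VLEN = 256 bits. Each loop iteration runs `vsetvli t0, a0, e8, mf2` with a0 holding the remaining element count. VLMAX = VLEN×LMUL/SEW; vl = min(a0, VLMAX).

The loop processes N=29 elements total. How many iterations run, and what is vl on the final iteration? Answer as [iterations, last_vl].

VLMAX = (256 × 1/2) / 8 = 16 lanes
29 elements at 16/iter → 2 passes, remainder 13 on the last

[iterations, last_vl] = [2, 13]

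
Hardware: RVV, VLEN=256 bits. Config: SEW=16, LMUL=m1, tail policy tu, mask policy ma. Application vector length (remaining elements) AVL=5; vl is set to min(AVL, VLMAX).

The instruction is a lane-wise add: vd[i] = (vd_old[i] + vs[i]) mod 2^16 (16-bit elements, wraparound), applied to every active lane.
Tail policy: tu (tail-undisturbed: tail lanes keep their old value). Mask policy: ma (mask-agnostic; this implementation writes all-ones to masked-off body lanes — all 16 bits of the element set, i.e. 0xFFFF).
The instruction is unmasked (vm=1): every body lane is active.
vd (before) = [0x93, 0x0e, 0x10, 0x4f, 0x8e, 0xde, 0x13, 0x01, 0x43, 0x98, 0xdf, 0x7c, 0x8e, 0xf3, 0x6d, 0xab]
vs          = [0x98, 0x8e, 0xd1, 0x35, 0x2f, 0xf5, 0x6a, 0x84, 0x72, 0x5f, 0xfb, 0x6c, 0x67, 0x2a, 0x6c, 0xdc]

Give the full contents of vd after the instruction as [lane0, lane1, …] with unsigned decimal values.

VLMAX = (256 × 1) / 16 = 16 lanes
vl ← min(5, 16) = 5
  i=0: add(0x93,0x98) → 299
  i=1: add(0x0e,0x8e) → 156
  i=2: add(0x10,0xd1) → 225
  i=3: add(0x4f,0x35) → 132
  i=4: add(0x8e,0x2f) → 189
  i=5: tail/keep → 222
  i=6: tail/keep → 19
  i=7: tail/keep → 1
  i=8: tail/keep → 67
  i=9: tail/keep → 152
  i=10: tail/keep → 223
  i=11: tail/keep → 124
  i=12: tail/keep → 142
  i=13: tail/keep → 243
  i=14: tail/keep → 109
  i=15: tail/keep → 171

vd = [299, 156, 225, 132, 189, 222, 19, 1, 67, 152, 223, 124, 142, 243, 109, 171]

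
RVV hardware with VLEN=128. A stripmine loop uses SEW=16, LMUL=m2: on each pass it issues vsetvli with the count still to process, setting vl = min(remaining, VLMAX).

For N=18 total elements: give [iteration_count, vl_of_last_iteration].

VLMAX = (128 × 2) / 16 = 16 lanes
18 elements at 16/iter → 2 passes, remainder 2 on the last

[iterations, last_vl] = [2, 2]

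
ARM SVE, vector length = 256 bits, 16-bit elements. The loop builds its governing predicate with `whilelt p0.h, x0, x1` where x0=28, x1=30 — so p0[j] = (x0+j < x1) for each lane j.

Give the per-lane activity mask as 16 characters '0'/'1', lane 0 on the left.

predicate = 1100000000000000

lane count: 256 div 16 = 16
active while 28+j < 30, i.e. j ∈ [0,2) capped at 16 ⇒ 2
bits (lane 0 leftmost): 1100000000000000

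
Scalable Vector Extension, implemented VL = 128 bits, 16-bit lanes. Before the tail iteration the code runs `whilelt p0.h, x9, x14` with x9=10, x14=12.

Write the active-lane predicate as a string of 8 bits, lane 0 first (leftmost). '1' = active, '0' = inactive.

lane count: 128 div 16 = 8
p0[j] = (10+j < 12); true for j=0..1 → 2 lanes set
bits (lane 0 leftmost): 11000000

predicate = 11000000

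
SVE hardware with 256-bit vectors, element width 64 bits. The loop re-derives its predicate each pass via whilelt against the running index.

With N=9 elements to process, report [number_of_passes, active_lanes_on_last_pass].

[iterations, last_vl] = [3, 1]

register lanes = 256/64 = 4
N=9: ⌈9/4⌉ = 3 iters; last vl = 9 − 2×4 = 1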